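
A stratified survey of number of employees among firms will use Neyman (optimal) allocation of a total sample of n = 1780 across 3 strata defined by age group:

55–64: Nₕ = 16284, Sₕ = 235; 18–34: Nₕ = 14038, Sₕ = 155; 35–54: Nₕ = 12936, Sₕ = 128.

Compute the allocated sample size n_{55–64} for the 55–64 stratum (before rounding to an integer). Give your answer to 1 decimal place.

889.4

Neyman allocation: nₕ = n·NₕSₕ / Σⱼ NⱼSⱼ.
Σ NⱼSⱼ = 16284·235 + 14038·155 + 12936·128 = 7.658438 × 10^6.
n_{55–64} = 1780·16284·235 / (7.658438 × 10^6) = 889.4.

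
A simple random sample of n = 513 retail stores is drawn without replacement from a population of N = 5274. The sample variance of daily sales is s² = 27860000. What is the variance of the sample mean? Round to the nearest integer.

Under SRS without replacement, Var(ȳ) = (1 − f)·s²/n with f = n/N = 513/5274 = 0.09726962.
Var(ȳ) = (1 − 0.09726962)·27860000/513 = 0.90273038·54307.992 = 49025.474.

49025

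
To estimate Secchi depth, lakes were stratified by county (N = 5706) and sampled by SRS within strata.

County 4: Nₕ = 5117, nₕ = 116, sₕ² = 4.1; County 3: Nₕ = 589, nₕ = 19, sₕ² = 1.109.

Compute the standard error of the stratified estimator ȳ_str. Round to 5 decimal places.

0.16847

Var(ȳ_str) = Σₕ Wₕ²(1 − fₕ)sₕ²/nₕ with Wₕ = Nₕ/N, N = 5706.
County 4: Wₕ = 0.89677532; term = 0.89677532²·(1 − 0.02266953)·4.1/116 = 0.027780151.
County 3: Wₕ = 0.10322468; term = 0.10322468²·(1 − 0.03225806)·1.109/19 = 6.0187258 × 10^-4.
Sum = 0.028382024.
SE = √(0.028382024) = 0.16847.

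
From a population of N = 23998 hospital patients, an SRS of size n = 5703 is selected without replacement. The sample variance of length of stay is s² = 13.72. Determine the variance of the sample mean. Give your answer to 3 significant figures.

Under SRS without replacement, Var(ȳ) = (1 − f)·s²/n with f = n/N = 5703/23998 = 0.23764480.
Var(ȳ) = (1 − 0.23764480)·13.72/5703 = 0.76235520·0.0024057514 = 0.001834037.

0.00183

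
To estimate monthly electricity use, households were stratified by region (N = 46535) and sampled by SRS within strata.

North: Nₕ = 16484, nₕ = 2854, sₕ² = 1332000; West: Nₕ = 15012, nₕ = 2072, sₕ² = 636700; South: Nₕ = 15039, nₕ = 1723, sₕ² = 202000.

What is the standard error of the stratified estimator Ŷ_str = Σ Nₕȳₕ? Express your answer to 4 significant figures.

Var(Ŷ_str) = Σₕ Nₕ²(1 − fₕ)sₕ²/nₕ.
North: 16484²·(1 − 2854/16484)·1332000/2854 = 1.0485973 × 10^11.
West: 15012²·(1 − 2072/15012)·636700/2072 = 5.9692247 × 10^10.
South: 15039²·(1 − 1723/15039)·202000/1723 = 2.3477878 × 10^10.
Sum = 1.8802986 × 10^11.
SE = √(1.8802986 × 10^11) = 433600.

433600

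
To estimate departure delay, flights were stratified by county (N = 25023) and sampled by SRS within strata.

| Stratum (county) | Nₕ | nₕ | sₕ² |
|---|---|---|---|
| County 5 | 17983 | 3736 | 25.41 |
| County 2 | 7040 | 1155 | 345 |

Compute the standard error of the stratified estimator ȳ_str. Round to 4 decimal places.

0.1502

Var(ȳ_str) = Σₕ Wₕ²(1 − fₕ)sₕ²/nₕ with Wₕ = Nₕ/N, N = 25023.
County 5: Wₕ = 0.71865883; term = 0.71865883²·(1 − 0.20775177)·25.41/3736 = 0.0027829449.
County 2: Wₕ = 0.28134117; term = 0.28134117²·(1 − 0.16406250)·345/1155 = 0.01976412.
Sum = 0.022547065.
SE = √(0.022547065) = 0.1502.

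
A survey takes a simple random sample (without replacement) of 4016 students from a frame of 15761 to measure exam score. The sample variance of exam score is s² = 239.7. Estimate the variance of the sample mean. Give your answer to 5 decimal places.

0.04448

Under SRS without replacement, Var(ȳ) = (1 − f)·s²/n with f = n/N = 4016/15761 = 0.25480617.
Var(ȳ) = (1 − 0.25480617)·239.7/4016 = 0.74519383·0.059686255 = 0.044477829.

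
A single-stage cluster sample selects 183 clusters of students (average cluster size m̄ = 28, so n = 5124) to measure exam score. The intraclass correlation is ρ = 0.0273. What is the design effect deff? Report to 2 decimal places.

1.74

deff = 1 + (28 − 1)·0.0273 = 1 + 0.7371 = 1.7371.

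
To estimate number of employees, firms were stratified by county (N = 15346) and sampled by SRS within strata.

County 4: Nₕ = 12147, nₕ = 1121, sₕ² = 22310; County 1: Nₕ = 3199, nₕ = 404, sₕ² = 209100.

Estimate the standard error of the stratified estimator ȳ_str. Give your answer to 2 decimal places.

5.57

Var(ȳ_str) = Σₕ Wₕ²(1 − fₕ)sₕ²/nₕ with Wₕ = Nₕ/N, N = 15346.
County 4: Wₕ = 0.79154177; term = 0.79154177²·(1 − 0.09228616)·22310/1121 = 11.318545.
County 1: Wₕ = 0.20845823; term = 0.20845823²·(1 − 0.12628947)·209100/404 = 19.650714.
Sum = 30.969259.
SE = √(30.969259) = 5.57.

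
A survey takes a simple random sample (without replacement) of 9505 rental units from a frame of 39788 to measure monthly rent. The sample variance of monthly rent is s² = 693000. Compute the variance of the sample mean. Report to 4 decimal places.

Under SRS without replacement, Var(ȳ) = (1 − f)·s²/n with f = n/N = 9505/39788 = 0.23889112.
Var(ȳ) = (1 − 0.23889112)·693000/9505 = 0.76110888·72.908995 = 55.491684.

55.4917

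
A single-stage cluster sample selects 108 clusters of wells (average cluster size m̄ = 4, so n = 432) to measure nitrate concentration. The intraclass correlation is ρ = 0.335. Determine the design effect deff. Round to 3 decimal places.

deff = 1 + (4 − 1)·0.335 = 1 + 1.005 = 2.005.

2.005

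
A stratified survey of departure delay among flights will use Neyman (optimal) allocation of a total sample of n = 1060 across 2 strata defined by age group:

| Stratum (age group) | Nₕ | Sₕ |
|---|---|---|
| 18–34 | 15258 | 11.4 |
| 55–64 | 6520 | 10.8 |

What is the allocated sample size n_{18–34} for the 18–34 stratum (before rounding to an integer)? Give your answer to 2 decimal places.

Neyman allocation: nₕ = n·NₕSₕ / Σⱼ NⱼSⱼ.
Σ NⱼSⱼ = 15258·11.4 + 6520·10.8 = 244357.2.
n_{18–34} = 1060·15258·11.4 / 244357.2 = 754.54.

754.54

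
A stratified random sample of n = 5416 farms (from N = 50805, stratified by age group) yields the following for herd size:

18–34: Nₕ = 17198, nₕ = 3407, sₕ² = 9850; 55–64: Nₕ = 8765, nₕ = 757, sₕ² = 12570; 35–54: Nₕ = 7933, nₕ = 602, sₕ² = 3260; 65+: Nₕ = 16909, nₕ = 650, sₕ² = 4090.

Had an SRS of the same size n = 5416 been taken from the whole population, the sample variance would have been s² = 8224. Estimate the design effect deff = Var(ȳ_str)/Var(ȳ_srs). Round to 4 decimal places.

1.1127

Var(ȳ_str) = Σ Wₕ²(1−fₕ)sₕ²/nₕ with Wₕ = Nₕ/50805:
  18–34: (17198/50805)²·(1−3407/17198)·9850/3407 = 0.26565922
  55–64: (8765/50805)²·(1−757/8765)·12570/757 = 0.45154649
  35–54: (7933/50805)²·(1−602/7933)·3260/602 = 0.12201378
  65+: (16909/50805)²·(1−650/16909)·4090/650 = 0.67020675
  → Var(ȳ_str) = 1.5094262.
Var(ȳ_srs) = (1 − 5416/50805)·8224/5416 = 1.35659.
deff = 1.5094262 / 1.35659 = 1.1127.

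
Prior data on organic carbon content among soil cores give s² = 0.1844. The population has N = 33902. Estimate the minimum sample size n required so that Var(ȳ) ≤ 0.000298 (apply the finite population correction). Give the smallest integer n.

Without fpc, n₀ = s²/D = 0.1844/0.000298 = 618.7919.
With fpc, (1 − n/N)·s²/n ≤ D requires n ≥ n₀/(1 + n₀/N) = 618.7919/(1 + 618.7919/33902) = 607.6999.
Rounding up, n = 608.

608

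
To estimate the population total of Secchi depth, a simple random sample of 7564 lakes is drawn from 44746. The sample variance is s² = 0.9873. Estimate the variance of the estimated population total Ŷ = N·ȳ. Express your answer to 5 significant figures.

Var(Ŷ) = N²·Var(ȳ) = N²·(1 − n/N)·s²/n.
f = 7564/44746 = 0.16904304; Var(ȳ) = 0.83095696·0.9873/7564 = 1.0846163 × 10^-4.
Var(Ŷ) = 44746² · (1.0846163 × 10^-4) = 217162.37.

217160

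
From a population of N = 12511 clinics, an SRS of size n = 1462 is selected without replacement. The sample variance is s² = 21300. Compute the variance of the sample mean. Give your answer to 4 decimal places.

12.8666

Under SRS without replacement, Var(ȳ) = (1 − f)·s²/n with f = n/N = 1462/12511 = 0.11685717.
Var(ȳ) = (1 − 0.11685717)·21300/1462 = 0.88314283·14.569083 = 12.866582.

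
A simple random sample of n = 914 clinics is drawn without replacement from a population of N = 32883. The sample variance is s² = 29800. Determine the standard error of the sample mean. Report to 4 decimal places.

5.6301

Under SRS without replacement, Var(ȳ) = (1 − f)·s²/n with f = n/N = 914/32883 = 0.02779552.
Var(ȳ) = (1 − 0.02779552)·29800/914 = 0.97220448·32.603939 = 31.697695.
SE(ȳ) = √(31.697695) = 5.6301.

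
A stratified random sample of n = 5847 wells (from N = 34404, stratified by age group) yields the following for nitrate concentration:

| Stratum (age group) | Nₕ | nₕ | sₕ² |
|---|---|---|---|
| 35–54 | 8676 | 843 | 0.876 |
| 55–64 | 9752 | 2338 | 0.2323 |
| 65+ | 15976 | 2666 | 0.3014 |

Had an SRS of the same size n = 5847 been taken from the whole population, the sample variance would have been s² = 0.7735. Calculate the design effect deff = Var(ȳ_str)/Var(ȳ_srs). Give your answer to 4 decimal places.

0.7836

Var(ȳ_str) = Σ Wₕ²(1−fₕ)sₕ²/nₕ with Wₕ = Nₕ/34404:
  35–54: (8676/34404)²·(1−843/8676)·0.876/843 = 5.966317 × 10^-5
  55–64: (9752/34404)²·(1−2338/9752)·0.2323/2338 = 6.0692231 × 10^-6
  65+: (15976/34404)²·(1−2666/15976)·0.3014/2666 = 2.0310066 × 10^-5
  → Var(ȳ_str) = 8.6042459 × 10^-5.
Var(ȳ_srs) = (1 − 5847/34404)·0.7735/5847 = 1.0980721 × 10^-4.
deff = (8.6042459 × 10^-5) / (1.0980721 × 10^-4) = 0.7836.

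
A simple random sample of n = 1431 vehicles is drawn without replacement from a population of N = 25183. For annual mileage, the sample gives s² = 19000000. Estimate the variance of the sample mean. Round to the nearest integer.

12523

Under SRS without replacement, Var(ȳ) = (1 − f)·s²/n with f = n/N = 1431/25183 = 0.05682405.
Var(ȳ) = (1 − 0.05682405)·19000000/1431 = 0.94317595·13277.428 = 12522.951.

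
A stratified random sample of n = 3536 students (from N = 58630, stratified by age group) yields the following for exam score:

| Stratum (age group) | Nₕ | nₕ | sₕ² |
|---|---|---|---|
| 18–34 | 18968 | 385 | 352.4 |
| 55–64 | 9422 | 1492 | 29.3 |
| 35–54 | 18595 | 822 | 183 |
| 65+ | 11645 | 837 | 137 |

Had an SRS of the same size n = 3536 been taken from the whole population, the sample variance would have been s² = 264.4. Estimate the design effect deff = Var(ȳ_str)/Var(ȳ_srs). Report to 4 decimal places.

Var(ȳ_str) = Σ Wₕ²(1−fₕ)sₕ²/nₕ with Wₕ = Nₕ/58630:
  18–34: (18968/58630)²·(1−385/18968)·352.4/385 = 0.093858314
  55–64: (9422/58630)²·(1−1492/9422)·29.3/1492 = 4.2685001 × 10^-4
  35–54: (18595/58630)²·(1−822/18595)·183/822 = 0.021404072
  65+: (11645/58630)²·(1−837/11645)·137/837 = 0.005992943
  → Var(ȳ_str) = 0.12168218.
Var(ȳ_srs) = (1 − 3536/58630)·264.4/3536 = 0.070264119.
deff = 0.12168218 / 0.070264119 = 1.7318.

1.7318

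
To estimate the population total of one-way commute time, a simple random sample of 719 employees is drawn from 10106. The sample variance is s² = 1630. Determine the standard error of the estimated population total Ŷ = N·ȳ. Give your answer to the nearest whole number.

Var(Ŷ) = N²·Var(ȳ) = N²·(1 − n/N)·s²/n.
f = 719/10106 = 0.07114585; Var(ȳ) = 0.92885415·1630/719 = 2.1057472.
Var(Ŷ) = 10106² · 2.1057472 = 2.1506256 × 10^8.
SE(Ŷ) = √(2.1506256 × 10^8) = 14665.

14665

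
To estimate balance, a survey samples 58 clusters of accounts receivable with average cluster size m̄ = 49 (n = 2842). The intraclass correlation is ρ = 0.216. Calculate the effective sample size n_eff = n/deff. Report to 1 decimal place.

deff = 1 + (49 − 1)·0.216 = 1 + 10.368 = 11.368.
n_eff = 2842 / 11.368 = 250.0.

250.0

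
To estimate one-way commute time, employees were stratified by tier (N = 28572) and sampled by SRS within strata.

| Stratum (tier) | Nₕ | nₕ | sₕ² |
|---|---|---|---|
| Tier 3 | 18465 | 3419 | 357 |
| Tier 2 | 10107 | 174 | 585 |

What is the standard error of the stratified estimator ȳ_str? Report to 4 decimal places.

Var(ȳ_str) = Σₕ Wₕ²(1 − fₕ)sₕ²/nₕ with Wₕ = Nₕ/N, N = 28572.
Tier 3: Wₕ = 0.64626207; term = 0.64626207²·(1 − 0.18516112)·357/3419 = 0.035535154.
Tier 2: Wₕ = 0.35373793; term = 0.35373793²·(1 − 0.01721579)·585/174 = 0.4134548.
Sum = 0.44898995.
SE = √(0.44898995) = 0.6701.

0.6701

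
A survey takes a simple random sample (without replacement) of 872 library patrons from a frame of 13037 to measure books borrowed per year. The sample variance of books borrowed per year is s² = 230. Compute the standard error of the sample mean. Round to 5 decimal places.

Under SRS without replacement, Var(ȳ) = (1 − f)·s²/n with f = n/N = 872/13037 = 0.06688655.
Var(ȳ) = (1 − 0.06688655)·230/872 = 0.93311345·0.26376147 = 0.24611937.
SE(ȳ) = √(0.24611937) = 0.49610.

0.49610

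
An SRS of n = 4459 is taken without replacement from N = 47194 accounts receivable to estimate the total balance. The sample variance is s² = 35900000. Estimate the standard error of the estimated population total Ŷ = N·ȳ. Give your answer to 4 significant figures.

Var(Ŷ) = N²·Var(ȳ) = N²·(1 − n/N)·s²/n.
f = 4459/47194 = 0.09448235; Var(ȳ) = 0.90551765·35900000/4459 = 7290.4426.
Var(Ŷ) = 47194² · 7290.4426 = 1.6237811 × 10^13.
SE(Ŷ) = √(1.6237811 × 10^13) = 4.030 × 10^6.

4.030 × 10^6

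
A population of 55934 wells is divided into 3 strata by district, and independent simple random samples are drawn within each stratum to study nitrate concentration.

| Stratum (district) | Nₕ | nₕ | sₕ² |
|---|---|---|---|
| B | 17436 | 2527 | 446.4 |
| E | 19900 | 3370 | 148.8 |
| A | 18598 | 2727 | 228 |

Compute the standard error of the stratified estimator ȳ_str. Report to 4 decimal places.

Var(ȳ_str) = Σₕ Wₕ²(1 − fₕ)sₕ²/nₕ with Wₕ = Nₕ/N, N = 55934.
B: Wₕ = 0.31172453; term = 0.31172453²·(1 − 0.14493003)·446.4/2527 = 0.014677854.
E: Wₕ = 0.35577645; term = 0.35577645²·(1 − 0.16934673)·148.8/3370 = 0.0046424497.
A: Wₕ = 0.33249902; term = 0.33249902²·(1 − 0.14662867)·228/2727 = 0.0078880288.
Sum = 0.027208333.
SE = √(0.027208333) = 0.1649.

0.1649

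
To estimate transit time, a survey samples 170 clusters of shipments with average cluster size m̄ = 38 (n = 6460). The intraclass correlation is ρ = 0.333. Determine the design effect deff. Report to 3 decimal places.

13.321

deff = 1 + (38 − 1)·0.333 = 1 + 12.321 = 13.321.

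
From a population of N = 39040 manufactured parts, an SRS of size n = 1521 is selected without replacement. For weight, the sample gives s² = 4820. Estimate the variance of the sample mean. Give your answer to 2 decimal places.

3.05

Under SRS without replacement, Var(ȳ) = (1 − f)·s²/n with f = n/N = 1521/39040 = 0.03896004.
Var(ȳ) = (1 − 0.03896004)·4820/1521 = 0.96103996·3.1689678 = 3.0455047.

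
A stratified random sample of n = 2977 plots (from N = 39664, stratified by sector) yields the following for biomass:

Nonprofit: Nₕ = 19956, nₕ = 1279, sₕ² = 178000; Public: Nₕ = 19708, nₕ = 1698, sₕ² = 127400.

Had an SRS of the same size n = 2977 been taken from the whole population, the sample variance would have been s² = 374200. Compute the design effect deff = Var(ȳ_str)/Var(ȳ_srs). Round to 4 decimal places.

Var(ȳ_str) = Σ Wₕ²(1−fₕ)sₕ²/nₕ with Wₕ = Nₕ/39664:
  Nonprofit: (19956/39664)²·(1−1279/19956)·178000/1279 = 32.971375
  Public: (19708/39664)²·(1−1698/19708)·127400/1698 = 16.927584
  → Var(ȳ_str) = 49.898959.
Var(ȳ_srs) = (1 − 2977/39664)·374200/2977 = 116.26276.
deff = 49.898959 / 116.26276 = 0.4292.

0.4292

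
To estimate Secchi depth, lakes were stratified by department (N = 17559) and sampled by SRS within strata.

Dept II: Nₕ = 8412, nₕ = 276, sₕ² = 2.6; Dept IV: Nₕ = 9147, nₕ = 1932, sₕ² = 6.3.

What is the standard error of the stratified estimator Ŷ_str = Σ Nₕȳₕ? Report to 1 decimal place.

Var(Ŷ_str) = Σₕ Nₕ²(1 − fₕ)sₕ²/nₕ.
Dept II: 8412²·(1 − 276/8412)·2.6/276 = 644724.94.
Dept IV: 9147²·(1 − 1932/9147)·6.3/1932 = 215203.06.
Sum = 859928.
SE = √(859928) = 927.3.

927.3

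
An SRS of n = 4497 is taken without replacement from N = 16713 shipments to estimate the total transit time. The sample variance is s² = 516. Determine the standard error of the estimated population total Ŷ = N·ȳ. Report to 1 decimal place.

4840.1

Var(Ŷ) = N²·Var(ȳ) = N²·(1 − n/N)·s²/n.
f = 4497/16713 = 0.26907198; Var(ȳ) = 0.73092802·516/4497 = 0.083868992.
Var(Ŷ) = 16713² · 0.083868992 = 2.3426653 × 10^7.
SE(Ŷ) = √(2.3426653 × 10^7) = 4840.1.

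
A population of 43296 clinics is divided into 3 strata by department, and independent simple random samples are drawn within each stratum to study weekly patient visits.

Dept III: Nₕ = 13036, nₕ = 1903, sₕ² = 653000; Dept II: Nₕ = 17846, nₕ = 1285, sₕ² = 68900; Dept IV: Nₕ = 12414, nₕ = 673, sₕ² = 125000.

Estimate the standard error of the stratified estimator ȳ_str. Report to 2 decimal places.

7.03

Var(ȳ_str) = Σₕ Wₕ²(1 − fₕ)sₕ²/nₕ with Wₕ = Nₕ/N, N = 43296.
Dept III: Wₕ = 0.30109017; term = 0.30109017²·(1 − 0.14598036)·653000/1903 = 26.566565.
Dept II: Wₕ = 0.41218588; term = 0.41218588²·(1 − 0.07200493)·68900/1285 = 8.4537225.
Dept IV: Wₕ = 0.28672395; term = 0.28672395²·(1 − 0.05421299)·125000/673 = 14.44163.
Sum = 49.461918.
SE = √(49.461918) = 7.03.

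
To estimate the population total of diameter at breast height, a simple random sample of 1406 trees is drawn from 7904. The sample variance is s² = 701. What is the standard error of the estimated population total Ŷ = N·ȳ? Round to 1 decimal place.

Var(Ŷ) = N²·Var(ȳ) = N²·(1 − n/N)·s²/n.
f = 1406/7904 = 0.17788462; Var(ȳ) = 0.82211538·701/1406 = 0.40988825.
Var(Ŷ) = 7904² · 0.40988825 = 2.5607037 × 10^7.
SE(Ŷ) = √(2.5607037 × 10^7) = 5060.3.

5060.3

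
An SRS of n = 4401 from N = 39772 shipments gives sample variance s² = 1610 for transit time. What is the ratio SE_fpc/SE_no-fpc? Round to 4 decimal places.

0.9431

f = n/N = 4401/39772 = 0.11065574.
SE_no-fpc = √(s²/n) = 0.60483547; SE_fpc = √((1−f)s²/n) = 0.5703904.
Ratio = √(1−f) = 0.94305051.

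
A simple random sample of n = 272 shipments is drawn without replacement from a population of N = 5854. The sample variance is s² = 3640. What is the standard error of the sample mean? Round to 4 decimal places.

Under SRS without replacement, Var(ȳ) = (1 − f)·s²/n with f = n/N = 272/5854 = 0.04646396.
Var(ȳ) = (1 − 0.04646396)·3640/272 = 0.95353604·13.382353 = 12.760556.
SE(ȳ) = √(12.760556) = 3.5722.

3.5722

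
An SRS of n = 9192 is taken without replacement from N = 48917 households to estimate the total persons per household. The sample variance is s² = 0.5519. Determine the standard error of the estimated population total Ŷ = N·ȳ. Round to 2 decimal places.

341.58

Var(Ŷ) = N²·Var(ȳ) = N²·(1 − n/N)·s²/n.
f = 9192/48917 = 0.18791013; Var(ȳ) = 0.81208987·0.5519/9192 = 4.8758964 × 10^-5.
Var(Ŷ) = 48917² · (4.8758964 × 10^-5) = 116674.
SE(Ŷ) = √(116674) = 341.58.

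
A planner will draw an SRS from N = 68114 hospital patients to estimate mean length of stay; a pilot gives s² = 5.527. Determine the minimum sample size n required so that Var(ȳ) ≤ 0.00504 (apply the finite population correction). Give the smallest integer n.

Without fpc, n₀ = s²/D = 5.527/0.00504 = 1096.6270.
With fpc, (1 − n/N)·s²/n ≤ D requires n ≥ n₀/(1 + n₀/N) = 1096.6270/(1 + 1096.6270/68114) = 1079.2512.
Rounding up, n = 1080.

1080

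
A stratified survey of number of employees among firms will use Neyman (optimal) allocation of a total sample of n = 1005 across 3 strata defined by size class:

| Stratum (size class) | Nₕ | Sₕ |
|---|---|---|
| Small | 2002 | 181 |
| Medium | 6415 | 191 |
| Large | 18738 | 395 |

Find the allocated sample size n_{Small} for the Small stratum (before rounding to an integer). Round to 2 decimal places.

Neyman allocation: nₕ = n·NₕSₕ / Σⱼ NⱼSⱼ.
Σ NⱼSⱼ = 2002·181 + 6415·191 + 18738·395 = 8.989137 × 10^6.
n_{Small} = 1005·2002·181 / (8.989137 × 10^6) = 40.51.

40.51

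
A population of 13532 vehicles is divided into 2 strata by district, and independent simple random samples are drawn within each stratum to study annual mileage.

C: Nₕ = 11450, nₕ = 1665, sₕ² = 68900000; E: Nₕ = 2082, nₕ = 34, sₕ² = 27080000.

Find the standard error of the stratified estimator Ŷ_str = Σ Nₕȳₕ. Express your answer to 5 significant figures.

Var(Ŷ_str) = Σₕ Nₕ²(1 − fₕ)sₕ²/nₕ.
C: 11450²·(1 − 1665/11450)·68900000/1665 = 4.6362976 × 10^12.
E: 2082²·(1 − 34/2082)·27080000/34 = 3.3960996 × 10^12.
Sum = 8.0323972 × 10^12.
SE = √(8.0323972 × 10^12) = 2.8341 × 10^6.

2.8341 × 10^6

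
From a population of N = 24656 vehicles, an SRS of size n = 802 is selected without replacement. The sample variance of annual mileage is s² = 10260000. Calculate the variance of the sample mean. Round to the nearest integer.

12377

Under SRS without replacement, Var(ȳ) = (1 − f)·s²/n with f = n/N = 802/24656 = 0.03252758.
Var(ȳ) = (1 − 0.03252758)·10260000/802 = 0.96747242·12793.017 = 12376.892.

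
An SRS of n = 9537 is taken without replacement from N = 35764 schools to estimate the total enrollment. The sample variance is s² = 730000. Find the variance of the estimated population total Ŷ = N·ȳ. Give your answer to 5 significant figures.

Var(Ŷ) = N²·Var(ȳ) = N²·(1 − n/N)·s²/n.
f = 9537/35764 = 0.26666480; Var(ȳ) = 0.73333520·730000/9537 = 56.1324.
Var(Ŷ) = 35764² · 56.1324 = 7.1796915 × 10^10.

7.1797 × 10^10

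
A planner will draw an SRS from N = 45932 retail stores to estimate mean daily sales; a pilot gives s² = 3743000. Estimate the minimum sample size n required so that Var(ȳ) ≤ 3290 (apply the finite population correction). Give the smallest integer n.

1111

Without fpc, n₀ = s²/D = 3743000/3290 = 1137.6900.
With fpc, (1 − n/N)·s²/n ≤ D requires n ≥ n₀/(1 + n₀/N) = 1137.6900/(1 + 1137.6900/45932) = 1110.1917.
Rounding up, n = 1111.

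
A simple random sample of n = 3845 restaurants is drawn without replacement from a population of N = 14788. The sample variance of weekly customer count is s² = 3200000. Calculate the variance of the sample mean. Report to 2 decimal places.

615.86

Under SRS without replacement, Var(ȳ) = (1 − f)·s²/n with f = n/N = 3845/14788 = 0.26000811.
Var(ȳ) = (1 − 0.26000811)·3200000/3845 = 0.73999189·832.24967 = 615.85801.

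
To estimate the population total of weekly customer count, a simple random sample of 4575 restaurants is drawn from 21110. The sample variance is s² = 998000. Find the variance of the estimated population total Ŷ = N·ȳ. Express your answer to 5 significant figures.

Var(Ŷ) = N²·Var(ȳ) = N²·(1 − n/N)·s²/n.
f = 4575/21110 = 0.21672193; Var(ȳ) = 0.78327807·998000/4575 = 170.8659.
Var(Ŷ) = 21110² · 170.8659 = 7.614333 × 10^10.

7.6143 × 10^10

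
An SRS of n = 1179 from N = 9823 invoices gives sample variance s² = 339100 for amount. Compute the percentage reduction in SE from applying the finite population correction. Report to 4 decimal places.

6.1930

f = n/N = 1179/9823 = 0.12002443.
SE_no-fpc = √(s²/n) = 16.959264; SE_fpc = √((1−f)s²/n) = 15.908979.
Ratio = √(1−f) = 0.93807013. Reduction = 100·(1 − 0.93807013) = 6.1930%.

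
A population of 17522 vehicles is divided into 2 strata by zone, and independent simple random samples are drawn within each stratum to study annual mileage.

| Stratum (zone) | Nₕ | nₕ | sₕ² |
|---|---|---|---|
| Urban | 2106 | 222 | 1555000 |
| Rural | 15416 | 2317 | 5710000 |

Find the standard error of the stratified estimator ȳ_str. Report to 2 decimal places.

Var(ȳ_str) = Σₕ Wₕ²(1 − fₕ)sₕ²/nₕ with Wₕ = Nₕ/N, N = 17522.
Urban: Wₕ = 0.12019176; term = 0.12019176²·(1 − 0.10541311)·1555000/222 = 90.520998.
Rural: Wₕ = 0.87980824; term = 0.87980824²·(1 − 0.15029839)·5710000/2317 = 1620.8864.
Sum = 1711.4074.
SE = √(1711.4074) = 41.37.

41.37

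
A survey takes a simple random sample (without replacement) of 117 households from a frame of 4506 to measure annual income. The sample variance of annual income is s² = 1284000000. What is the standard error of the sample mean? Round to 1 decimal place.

3269.5

Under SRS without replacement, Var(ȳ) = (1 − f)·s²/n with f = n/N = 117/4506 = 0.02596538.
Var(ȳ) = (1 − 0.02596538)·1284000000/117 = 0.97403462·1.0974359 × 10^7 = 1.0689406 × 10^7.
SE(ȳ) = √(1.0689406 × 10^7) = 3269.5.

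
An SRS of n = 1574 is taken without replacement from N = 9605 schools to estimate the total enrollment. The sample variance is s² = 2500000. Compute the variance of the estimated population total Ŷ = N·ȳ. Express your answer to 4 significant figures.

Var(Ŷ) = N²·Var(ȳ) = N²·(1 − n/N)·s²/n.
f = 1574/9605 = 0.16387298; Var(ȳ) = 0.83612702·2500000/1574 = 1328.0289.
Var(Ŷ) = 9605² · 1328.0289 = 1.2251867 × 10^11.

1.225 × 10^11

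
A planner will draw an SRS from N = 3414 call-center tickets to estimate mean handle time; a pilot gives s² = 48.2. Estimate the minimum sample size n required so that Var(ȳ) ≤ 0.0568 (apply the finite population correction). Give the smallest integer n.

Without fpc, n₀ = s²/D = 48.2/0.0568 = 848.5915.
With fpc, (1 − n/N)·s²/n ≤ D requires n ≥ n₀/(1 + n₀/N) = 848.5915/(1 + 848.5915/3414) = 679.6549.
Rounding up, n = 680.

680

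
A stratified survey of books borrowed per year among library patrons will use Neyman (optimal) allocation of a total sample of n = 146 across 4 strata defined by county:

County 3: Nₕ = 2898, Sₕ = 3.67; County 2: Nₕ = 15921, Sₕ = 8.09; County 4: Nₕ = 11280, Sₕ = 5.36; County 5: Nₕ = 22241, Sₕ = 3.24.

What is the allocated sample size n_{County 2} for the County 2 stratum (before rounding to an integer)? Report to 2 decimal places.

69.15

Neyman allocation: nₕ = n·NₕSₕ / Σⱼ NⱼSⱼ.
Σ NⱼSⱼ = 2898·3.67 + 15921·8.09 + 11280·5.36 + 22241·3.24 = 271958.19.
n_{County 2} = 146·15921·8.09 / 271958.19 = 69.15.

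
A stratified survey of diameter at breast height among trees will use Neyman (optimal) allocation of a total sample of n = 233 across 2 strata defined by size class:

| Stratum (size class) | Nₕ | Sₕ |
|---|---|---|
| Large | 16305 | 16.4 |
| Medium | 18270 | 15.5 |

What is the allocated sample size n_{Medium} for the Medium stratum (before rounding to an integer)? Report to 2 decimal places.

Neyman allocation: nₕ = n·NₕSₕ / Σⱼ NⱼSⱼ.
Σ NⱼSⱼ = 16305·16.4 + 18270·15.5 = 550587.
n_{Medium} = 233·18270·15.5 / 550587 = 119.84.

119.84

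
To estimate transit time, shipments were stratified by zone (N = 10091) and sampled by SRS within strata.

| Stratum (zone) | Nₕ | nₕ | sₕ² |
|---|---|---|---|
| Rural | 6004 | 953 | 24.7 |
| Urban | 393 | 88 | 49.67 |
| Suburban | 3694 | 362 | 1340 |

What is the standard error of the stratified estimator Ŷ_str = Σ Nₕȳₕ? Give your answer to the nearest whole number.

Var(Ŷ_str) = Σₕ Nₕ²(1 − fₕ)sₕ²/nₕ.
Rural: 6004²·(1 − 953/6004)·24.7/953 = 785999.2.
Urban: 393²·(1 − 88/393)·49.67/88 = 67655.62.
Suburban: 3694²·(1 − 362/3694)·1340/362 = 4.556151 × 10^7.
Sum = 4.6415165 × 10^7.
SE = √(4.6415165 × 10^7) = 6813.

6813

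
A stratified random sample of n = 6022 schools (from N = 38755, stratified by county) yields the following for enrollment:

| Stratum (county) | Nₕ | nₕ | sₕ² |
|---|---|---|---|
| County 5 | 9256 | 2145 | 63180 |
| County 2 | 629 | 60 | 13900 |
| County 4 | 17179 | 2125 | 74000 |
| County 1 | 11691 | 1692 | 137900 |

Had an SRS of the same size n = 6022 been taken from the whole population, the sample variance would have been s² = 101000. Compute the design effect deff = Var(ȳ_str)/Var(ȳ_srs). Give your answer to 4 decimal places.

0.9661

Var(ȳ_str) = Σ Wₕ²(1−fₕ)sₕ²/nₕ with Wₕ = Nₕ/38755:
  County 5: (9256/38755)²·(1−2145/9256)·63180/2145 = 1.290776
  County 2: (629/38755)²·(1−60/629)·13900/60 = 0.055204055
  County 4: (17179/38755)²·(1−2125/17179)·74000/2125 = 5.9960755
  County 1: (11691/38755)²·(1−1692/11691)·137900/1692 = 6.3433205
  → Var(ȳ_str) = 13.685376.
Var(ȳ_srs) = (1 − 6022/38755)·101000/6022 = 14.165721.
deff = 13.685376 / 14.165721 = 0.9661.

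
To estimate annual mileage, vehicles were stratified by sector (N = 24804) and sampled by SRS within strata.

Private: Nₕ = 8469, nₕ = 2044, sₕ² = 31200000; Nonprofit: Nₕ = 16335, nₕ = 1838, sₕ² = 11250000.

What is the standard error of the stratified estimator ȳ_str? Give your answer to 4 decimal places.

Var(ȳ_str) = Σₕ Wₕ²(1 − fₕ)sₕ²/nₕ with Wₕ = Nₕ/N, N = 24804.
Private: Wₕ = 0.34143687; term = 0.34143687²·(1 − 0.24135081)·31200000/2044 = 1350.0055.
Nonprofit: Wₕ = 0.65856313; term = 0.65856313²·(1 − 0.11251913)·11250000/1838 = 2355.9217.
Sum = 3705.9272.
SE = √(3705.9272) = 60.8763.

60.8763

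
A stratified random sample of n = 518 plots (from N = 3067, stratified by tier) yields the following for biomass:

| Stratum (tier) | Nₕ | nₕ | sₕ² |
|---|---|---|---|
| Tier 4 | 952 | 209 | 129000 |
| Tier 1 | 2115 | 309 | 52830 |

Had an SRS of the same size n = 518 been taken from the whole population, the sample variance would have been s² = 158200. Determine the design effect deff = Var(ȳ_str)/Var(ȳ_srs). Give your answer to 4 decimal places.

0.4564

Var(ȳ_str) = Σ Wₕ²(1−fₕ)sₕ²/nₕ with Wₕ = Nₕ/3067:
  Tier 4: (952/3067)²·(1−209/952)·129000/209 = 46.413213
  Tier 1: (2115/3067)²·(1−309/2115)·52830/309 = 69.426088
  → Var(ȳ_str) = 115.8393.
Var(ȳ_srs) = (1 − 518/3067)·158200/518 = 253.82406.
deff = 115.8393 / 253.82406 = 0.4564.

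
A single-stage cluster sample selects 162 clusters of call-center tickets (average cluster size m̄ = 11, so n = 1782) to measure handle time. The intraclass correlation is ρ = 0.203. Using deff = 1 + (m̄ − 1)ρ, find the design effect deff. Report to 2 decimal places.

3.03

deff = 1 + (11 − 1)·0.203 = 1 + 2.03 = 3.03.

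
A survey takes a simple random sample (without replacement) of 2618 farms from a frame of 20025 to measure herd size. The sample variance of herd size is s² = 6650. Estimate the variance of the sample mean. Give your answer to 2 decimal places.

2.21

Under SRS without replacement, Var(ȳ) = (1 − f)·s²/n with f = n/N = 2618/20025 = 0.13073658.
Var(ȳ) = (1 − 0.13073658)·6650/2618 = 0.86926342·2.540107 = 2.2080221.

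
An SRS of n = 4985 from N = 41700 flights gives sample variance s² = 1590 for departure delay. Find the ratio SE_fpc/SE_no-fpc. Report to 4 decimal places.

f = n/N = 4985/41700 = 0.11954436.
SE_no-fpc = √(s²/n) = 0.56476267; SE_fpc = √((1−f)s²/n) = 0.52993148.
Ratio = √(1−f) = 0.93832598.

0.9383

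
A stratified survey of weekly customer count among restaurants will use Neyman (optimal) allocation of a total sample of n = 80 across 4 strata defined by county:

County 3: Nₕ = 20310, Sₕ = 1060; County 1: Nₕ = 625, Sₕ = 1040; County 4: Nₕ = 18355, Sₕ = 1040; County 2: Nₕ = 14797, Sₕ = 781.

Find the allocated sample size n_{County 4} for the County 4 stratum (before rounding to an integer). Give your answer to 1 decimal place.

28.9

Neyman allocation: nₕ = n·NₕSₕ / Σⱼ NⱼSⱼ.
Σ NⱼSⱼ = 20310·1060 + 625·1040 + 18355·1040 + 14797·781 = 5.2824257 × 10^7.
n_{County 4} = 80·18355·1040 / (5.2824257 × 10^7) = 28.9.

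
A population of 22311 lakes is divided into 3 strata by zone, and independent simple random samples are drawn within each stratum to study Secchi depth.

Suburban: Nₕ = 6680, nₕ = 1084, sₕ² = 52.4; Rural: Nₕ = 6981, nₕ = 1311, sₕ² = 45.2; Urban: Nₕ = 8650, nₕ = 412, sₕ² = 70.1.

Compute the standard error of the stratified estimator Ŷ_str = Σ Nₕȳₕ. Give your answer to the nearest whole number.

Var(Ŷ_str) = Σₕ Nₕ²(1 − fₕ)sₕ²/nₕ.
Suburban: 6680²·(1 − 1084/6680)·52.4/1084 = 1.8069918 × 10^6.
Rural: 6981²·(1 − 1311/6981)·45.2/1311 = 1.3646976 × 10^6.
Urban: 8650²·(1 − 412/8650)·70.1/412 = 1.2124356 × 10^7.
Sum = 1.5296045 × 10^7.
SE = √(1.5296045 × 10^7) = 3911.

3911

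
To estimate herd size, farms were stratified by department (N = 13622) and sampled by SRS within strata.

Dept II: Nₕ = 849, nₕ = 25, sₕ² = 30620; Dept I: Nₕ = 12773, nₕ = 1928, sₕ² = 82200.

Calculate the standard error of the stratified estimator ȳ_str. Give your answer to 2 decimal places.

Var(ȳ_str) = Σₕ Wₕ²(1 − fₕ)sₕ²/nₕ with Wₕ = Nₕ/N, N = 13622.
Dept II: Wₕ = 0.06232565; term = 0.06232565²·(1 − 0.02944641)·30620/25 = 4.6176215.
Dept I: Wₕ = 0.93767435; term = 0.93767435²·(1 − 0.15094340)·82200/1928 = 31.827718.
Sum = 36.44534.
SE = √(36.44534) = 6.04.

6.04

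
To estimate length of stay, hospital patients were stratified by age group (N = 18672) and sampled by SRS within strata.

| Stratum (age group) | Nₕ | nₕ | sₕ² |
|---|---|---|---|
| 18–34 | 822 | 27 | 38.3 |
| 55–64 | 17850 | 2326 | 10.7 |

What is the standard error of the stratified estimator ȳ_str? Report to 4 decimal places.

Var(ȳ_str) = Σₕ Wₕ²(1 − fₕ)sₕ²/nₕ with Wₕ = Nₕ/N, N = 18672.
18–34: Wₕ = 0.04402314; term = 0.04402314²·(1 − 0.03284672)·38.3/27 = 0.0026588405.
55–64: Wₕ = 0.95597686; term = 0.95597686²·(1 − 0.13030812)·10.7/2326 = 0.0036562362.
Sum = 0.0063150767.
SE = √(0.0063150767) = 0.0795.

0.0795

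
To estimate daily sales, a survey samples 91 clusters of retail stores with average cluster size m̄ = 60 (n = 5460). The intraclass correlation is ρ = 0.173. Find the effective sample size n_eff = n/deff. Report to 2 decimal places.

deff = 1 + (60 − 1)·0.173 = 1 + 10.207 = 11.207.
n_eff = 5460 / 11.207 = 487.20.

487.20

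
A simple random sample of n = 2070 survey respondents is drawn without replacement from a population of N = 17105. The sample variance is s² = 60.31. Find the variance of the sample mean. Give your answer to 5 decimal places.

Under SRS without replacement, Var(ȳ) = (1 − f)·s²/n with f = n/N = 2070/17105 = 0.12101725.
Var(ȳ) = (1 − 0.12101725)·60.31/2070 = 0.87898275·0.029135266 = 0.025609396.

0.02561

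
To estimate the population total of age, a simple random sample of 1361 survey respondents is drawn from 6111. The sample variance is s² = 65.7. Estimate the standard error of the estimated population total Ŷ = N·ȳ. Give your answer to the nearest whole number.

Var(Ŷ) = N²·Var(ȳ) = N²·(1 − n/N)·s²/n.
f = 1361/6111 = 0.22271314; Var(ȳ) = 0.77728686·65.7/1361 = 0.037522224.
Var(Ŷ) = 6111² · 0.037522224 = 1.401242 × 10^6.
SE(Ŷ) = √(1.401242 × 10^6) = 1184.

1184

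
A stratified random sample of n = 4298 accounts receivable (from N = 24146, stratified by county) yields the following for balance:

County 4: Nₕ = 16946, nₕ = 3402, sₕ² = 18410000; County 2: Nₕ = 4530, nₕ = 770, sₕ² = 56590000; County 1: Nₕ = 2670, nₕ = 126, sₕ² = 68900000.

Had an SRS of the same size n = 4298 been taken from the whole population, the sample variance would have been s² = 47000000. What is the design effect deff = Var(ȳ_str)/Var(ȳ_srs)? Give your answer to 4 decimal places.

1.1846

Var(ȳ_str) = Σ Wₕ²(1−fₕ)sₕ²/nₕ with Wₕ = Nₕ/24146:
  County 4: (16946/24146)²·(1−3402/16946)·18410000/3402 = 2130.3121
  County 2: (4530/24146)²·(1−770/4530)·56590000/770 = 2147.0622
  County 1: (2670/24146)²·(1−126/2670)·68900000/126 = 6370.6926
  → Var(ȳ_str) = 10648.067.
Var(ȳ_srs) = (1 − 4298/24146)·47000000/4298 = 8988.8266.
deff = 10648.067 / 8988.8266 = 1.1846.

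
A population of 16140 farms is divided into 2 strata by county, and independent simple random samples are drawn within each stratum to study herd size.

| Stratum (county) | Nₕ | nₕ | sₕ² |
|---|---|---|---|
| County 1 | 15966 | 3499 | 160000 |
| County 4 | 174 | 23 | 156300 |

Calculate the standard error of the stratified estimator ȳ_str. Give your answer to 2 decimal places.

5.97

Var(ȳ_str) = Σₕ Wₕ²(1 − fₕ)sₕ²/nₕ with Wₕ = Nₕ/N, N = 16140.
County 1: Wₕ = 0.98921933; term = 0.98921933²·(1 − 0.21915320)·160000/3499 = 34.940335.
County 4: Wₕ = 0.01078067; term = 0.01078067²·(1 − 0.13218391)·156300/23 = 0.68540975.
Sum = 35.625745.
SE = √(35.625745) = 5.97.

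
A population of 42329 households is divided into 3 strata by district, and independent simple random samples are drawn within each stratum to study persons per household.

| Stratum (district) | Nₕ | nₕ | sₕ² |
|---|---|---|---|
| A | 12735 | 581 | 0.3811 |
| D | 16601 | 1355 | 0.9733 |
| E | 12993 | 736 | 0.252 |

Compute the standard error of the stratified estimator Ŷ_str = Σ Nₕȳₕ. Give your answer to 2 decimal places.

Var(Ŷ_str) = Σₕ Nₕ²(1 − fₕ)sₕ²/nₕ.
A: 12735²·(1 − 581/12735)·0.3811/581 = 101526.87.
D: 16601²·(1 − 1355/16601)·0.9733/1355 = 181801.55.
E: 12993²·(1 − 736/12993)·0.252/736 = 54527.596.
Sum = 337856.02.
SE = √(337856.02) = 581.25.

581.25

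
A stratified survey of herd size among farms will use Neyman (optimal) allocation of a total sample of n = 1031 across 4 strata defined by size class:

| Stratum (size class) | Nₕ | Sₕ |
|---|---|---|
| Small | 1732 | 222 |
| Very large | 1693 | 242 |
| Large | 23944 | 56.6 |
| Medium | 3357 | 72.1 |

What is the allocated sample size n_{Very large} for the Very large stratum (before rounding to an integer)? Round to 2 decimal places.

176.63

Neyman allocation: nₕ = n·NₕSₕ / Σⱼ NⱼSⱼ.
Σ NⱼSⱼ = 1732·222 + 1693·242 + 23944·56.6 + 3357·72.1 = 2.3914801 × 10^6.
n_{Very large} = 1031·1693·242 / (2.3914801 × 10^6) = 176.63.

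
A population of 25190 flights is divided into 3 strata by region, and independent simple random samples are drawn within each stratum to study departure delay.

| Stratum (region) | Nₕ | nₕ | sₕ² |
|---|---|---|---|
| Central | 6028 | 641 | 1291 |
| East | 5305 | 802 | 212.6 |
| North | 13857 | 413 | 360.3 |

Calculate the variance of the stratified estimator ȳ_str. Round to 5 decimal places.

0.36918

Var(ȳ_str) = Σₕ Wₕ²(1 − fₕ)sₕ²/nₕ with Wₕ = Nₕ/N, N = 25190.
Central: Wₕ = 0.23930131; term = 0.23930131²·(1 − 0.10633709)·1291/641 = 0.10306996.
East: Wₕ = 0.21059944; term = 0.21059944²·(1 − 0.15117813)·212.6/802 = 0.0099797553.
North: Wₕ = 0.55009925; term = 0.55009925²·(1 − 0.02980443)·360.3/413 = 0.25612714.
Sum = 0.36917686.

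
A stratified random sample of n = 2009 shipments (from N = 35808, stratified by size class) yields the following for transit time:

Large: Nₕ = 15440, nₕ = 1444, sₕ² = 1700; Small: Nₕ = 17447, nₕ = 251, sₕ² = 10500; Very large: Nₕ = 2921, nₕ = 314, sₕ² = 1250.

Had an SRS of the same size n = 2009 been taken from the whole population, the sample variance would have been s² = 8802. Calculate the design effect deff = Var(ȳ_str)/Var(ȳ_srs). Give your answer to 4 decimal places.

Var(ȳ_str) = Σ Wₕ²(1−fₕ)sₕ²/nₕ with Wₕ = Nₕ/35808:
  Large: (15440/35808)²·(1−1444/15440)·1700/1444 = 0.19841424
  Small: (17447/35808)²·(1−251/17447)·10500/251 = 9.7882183
  Very large: (2921/35808)²·(1−314/2921)·1250/314 = 0.023642469
  → Var(ȳ_str) = 10.010275.
Var(ȳ_srs) = (1 − 2009/35808)·8802/2009 = 4.1354732.
deff = 10.010275 / 4.1354732 = 2.4206.

2.4206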